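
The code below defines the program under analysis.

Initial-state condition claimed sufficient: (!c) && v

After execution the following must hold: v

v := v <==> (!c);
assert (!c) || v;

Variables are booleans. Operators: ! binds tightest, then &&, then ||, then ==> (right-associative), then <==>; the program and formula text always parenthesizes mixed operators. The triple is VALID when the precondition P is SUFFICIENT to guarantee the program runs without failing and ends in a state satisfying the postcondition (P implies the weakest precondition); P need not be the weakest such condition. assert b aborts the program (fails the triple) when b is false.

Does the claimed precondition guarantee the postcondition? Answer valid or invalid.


Working backward. After the program, v must hold.
Before assert (!c) || v: ((!c) || v) && v
Before v := v <==> (!c): ((!c) || (v <==> (!c))) && (v <==> (!c))
The weakest precondition is ((!c) || (v <==> (!c))) && (v <==> (!c)).
Check whether (!c) && v implies it.
Every state satisfying the precondition satisfies the weakest precondition: the implication holds.
Answer: valid


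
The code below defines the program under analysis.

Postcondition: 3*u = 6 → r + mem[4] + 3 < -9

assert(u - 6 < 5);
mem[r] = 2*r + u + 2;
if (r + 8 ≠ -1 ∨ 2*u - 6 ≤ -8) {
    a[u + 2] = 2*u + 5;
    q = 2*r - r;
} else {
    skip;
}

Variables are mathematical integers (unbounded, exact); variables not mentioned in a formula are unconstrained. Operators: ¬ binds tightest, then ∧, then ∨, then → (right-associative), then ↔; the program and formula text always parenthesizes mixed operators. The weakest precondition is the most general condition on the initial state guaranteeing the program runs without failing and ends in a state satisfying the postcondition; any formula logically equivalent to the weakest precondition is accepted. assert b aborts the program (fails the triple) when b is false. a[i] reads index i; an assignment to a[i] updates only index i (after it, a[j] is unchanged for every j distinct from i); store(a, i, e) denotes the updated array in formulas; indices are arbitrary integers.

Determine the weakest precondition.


Working backward. After the program, the postcondition 3*u = 6 → r + mem[4] + 3 < -9 must hold; in canonical form it is 3*u = 6 → mem[4] + r < -12.
Then branch requires 3*u = 6 → mem[4] + r < -12; else branch requires 3*u = 6 → mem[4] + r < -12.
Before the if: ((r ≠ -9 ∨ 2*u ≤ -2) → (3*u = 6 → mem[4] + r < -12)) ∧ ((¬(r ≠ -9 ∨ 2*u ≤ -2)) → (3*u = 6 → mem[4] + r < -12))
Before mem[r] := 2*r + u + 2: ((r ≠ -9 ∨ 2*u ≤ -2) → (3*u = 6 → store(mem, r, 2*r + u + 2)[4] + r < -12)) ∧ ((¬(r ≠ -9 ∨ 2*u ≤ -2)) → (3*u = 6 → store(mem, r, 2*r + u + 2)[4] + r < -12))
Before assert u - 6 < 5: u < 11 ∧ ((r ≠ -9 ∨ 2*u ≤ -2) → (3*u = 6 → store(mem, r, 2*r + u + 2)[4] + r < -12)) ∧ ((¬(r ≠ -9 ∨ 2*u ≤ -2)) → (3*u = 6 → store(mem, r, 2*r + u + 2)[4] + r < -12))
Answer: WP = u < 11 ∧ ((r ≠ -9 ∨ 2*u ≤ -2) → (3*u = 6 → store(mem, r, 2*r + u + 2)[4] + r < -12)) ∧ ((¬(r ≠ -9 ∨ 2*u ≤ -2)) → (3*u = 6 → store(mem, r, 2*r + u + 2)[4] + r < -12))


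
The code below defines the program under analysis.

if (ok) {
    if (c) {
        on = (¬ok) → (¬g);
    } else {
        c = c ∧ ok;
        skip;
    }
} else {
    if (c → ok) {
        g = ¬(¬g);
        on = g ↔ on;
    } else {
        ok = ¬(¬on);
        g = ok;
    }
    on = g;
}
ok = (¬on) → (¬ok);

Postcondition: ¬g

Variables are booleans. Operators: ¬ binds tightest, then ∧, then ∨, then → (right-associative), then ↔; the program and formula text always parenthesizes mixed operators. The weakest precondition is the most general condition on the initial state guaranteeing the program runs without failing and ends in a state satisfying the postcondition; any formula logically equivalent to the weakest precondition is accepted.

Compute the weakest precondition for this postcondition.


Working backward. After the program, ¬g must hold.
Before ok := (¬on) → (¬ok): ¬g
Then branch requires (c → (¬g)) ∧ ((¬c) → (¬g)); else branch requires ((c → ok) → (¬g)) ∧ ((¬(c → ok)) → (¬on)).
Before the if: (ok → ((c → (¬g)) ∧ ((¬c) → (¬g)))) ∧ ((¬ok) → (((c → ok) → (¬g)) ∧ ((¬(c → ok)) → (¬on))))
Answer: WP = (ok → ((c → (¬g)) ∧ ((¬c) → (¬g)))) ∧ ((¬ok) → (((c → ok) → (¬g)) ∧ ((¬(c → ok)) → (¬on))))


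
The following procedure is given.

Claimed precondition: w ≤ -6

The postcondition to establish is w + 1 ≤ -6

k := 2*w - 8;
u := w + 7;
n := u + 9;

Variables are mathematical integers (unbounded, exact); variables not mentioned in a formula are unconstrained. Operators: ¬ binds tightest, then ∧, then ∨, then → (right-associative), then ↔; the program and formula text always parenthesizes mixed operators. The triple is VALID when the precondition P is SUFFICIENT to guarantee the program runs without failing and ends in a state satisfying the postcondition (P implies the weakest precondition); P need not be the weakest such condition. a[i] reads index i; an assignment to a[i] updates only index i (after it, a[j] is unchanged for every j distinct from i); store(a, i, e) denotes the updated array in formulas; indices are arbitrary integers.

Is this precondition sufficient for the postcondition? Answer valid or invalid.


Working backward. After the program, the postcondition w + 1 ≤ -6 must hold; in canonical form it is w ≤ -7.
Before n := u + 9: w ≤ -7
Before u := w + 7: w ≤ -7
Before k := 2*w - 8: w ≤ -7
The weakest precondition is w ≤ -7.
Check whether w ≤ -6 implies it.
Countermodel: at the initial state w = -6, the precondition holds but the weakest precondition fails.
Answer: invalid


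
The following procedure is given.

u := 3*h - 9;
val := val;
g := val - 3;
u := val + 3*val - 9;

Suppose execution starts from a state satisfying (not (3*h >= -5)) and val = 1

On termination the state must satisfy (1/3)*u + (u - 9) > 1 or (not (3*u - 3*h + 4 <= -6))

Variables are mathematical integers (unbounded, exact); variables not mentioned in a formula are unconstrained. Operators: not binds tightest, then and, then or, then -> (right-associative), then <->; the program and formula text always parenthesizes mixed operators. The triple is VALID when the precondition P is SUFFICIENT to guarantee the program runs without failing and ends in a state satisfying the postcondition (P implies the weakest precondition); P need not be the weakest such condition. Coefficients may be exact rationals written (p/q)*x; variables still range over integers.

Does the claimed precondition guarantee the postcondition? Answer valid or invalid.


Working backward. After the program, the postcondition (1/3)*u + (u - 9) > 1 or (not (3*u - 3*h + 4 <= -6)) must hold; in canonical form it is (4/3)*u > 10 or (not (3*u <= 3*h - 10)).
Before u := val + 3*val - 9: (16/3)*val > 22 or (not (12*val <= 3*h + 17))
Before g := val - 3: (16/3)*val > 22 or (not (12*val <= 3*h + 17))
Before val := val: (16/3)*val > 22 or (not (12*val <= 3*h + 17))
Before u := 3*h - 9: (16/3)*val > 22 or (not (12*val <= 3*h + 17))
The weakest precondition is (16/3)*val > 22 or (not (12*val <= 3*h + 17)).
Check whether (not (3*h >= -5)) and val = 1 implies it.
Every state satisfying the precondition satisfies the weakest precondition: the implication holds.
Answer: valid


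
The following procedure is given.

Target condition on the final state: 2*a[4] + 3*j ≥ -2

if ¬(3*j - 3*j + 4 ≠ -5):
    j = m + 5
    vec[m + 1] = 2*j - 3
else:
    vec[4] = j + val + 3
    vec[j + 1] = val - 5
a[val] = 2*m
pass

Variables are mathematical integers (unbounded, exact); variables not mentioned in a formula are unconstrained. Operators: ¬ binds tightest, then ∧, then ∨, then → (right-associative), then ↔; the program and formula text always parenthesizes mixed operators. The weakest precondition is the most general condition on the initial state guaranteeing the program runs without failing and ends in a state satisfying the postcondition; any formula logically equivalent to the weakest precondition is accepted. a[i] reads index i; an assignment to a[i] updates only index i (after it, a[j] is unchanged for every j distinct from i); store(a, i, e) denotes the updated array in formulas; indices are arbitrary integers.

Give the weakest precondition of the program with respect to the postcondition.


Working backward. After the program, 2*a[4] + 3*j ≥ -2 must hold.
Before skip: 2*a[4] + 3*j ≥ -2
Before a[val] := 2*m: 2*store(a, val, 2*m)[4] + 3*j ≥ -2
Then branch requires 2*store(a, val, 2*m)[4] + 3*m ≥ -17; else branch requires 2*store(a, val, 2*m)[4] + 3*j ≥ -2.
Before the if: 2*store(a, val, 2*m)[4] + 3*j ≥ -2
Answer: WP = 2*store(a, val, 2*m)[4] + 3*j ≥ -2


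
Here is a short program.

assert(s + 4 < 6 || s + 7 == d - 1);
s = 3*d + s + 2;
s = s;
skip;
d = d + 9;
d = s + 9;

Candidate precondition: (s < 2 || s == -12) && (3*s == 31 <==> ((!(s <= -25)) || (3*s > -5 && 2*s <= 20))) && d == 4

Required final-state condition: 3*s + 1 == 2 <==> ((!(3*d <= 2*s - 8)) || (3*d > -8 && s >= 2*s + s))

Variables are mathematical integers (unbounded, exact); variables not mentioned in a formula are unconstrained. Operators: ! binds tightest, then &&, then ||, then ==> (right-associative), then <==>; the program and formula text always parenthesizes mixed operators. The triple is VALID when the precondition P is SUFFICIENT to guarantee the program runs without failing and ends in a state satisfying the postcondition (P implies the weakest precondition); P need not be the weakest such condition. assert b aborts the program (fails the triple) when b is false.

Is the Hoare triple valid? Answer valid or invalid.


Working backward. After the program, the postcondition 3*s + 1 == 2 <==> ((!(3*d <= 2*s - 8)) || (3*d > -8 && s >= 2*s + s)) must hold; in canonical form it is 3*s == 1 <==> ((!(3*d <= 2*s - 8)) || (3*d > -8 && 2*s <= 0)).
Before d := s + 9: 3*s == 1 <==> ((!(s <= -35)) || (3*s > -35 && 2*s <= 0))
Before d := d + 9: 3*s == 1 <==> ((!(s <= -35)) || (3*s > -35 && 2*s <= 0))
Before skip: 3*s == 1 <==> ((!(s <= -35)) || (3*s > -35 && 2*s <= 0))
Before s := s: 3*s == 1 <==> ((!(s <= -35)) || (3*s > -35 && 2*s <= 0))
Before s := 3*d + s + 2: 9*d + 3*s == -5 <==> ((!(3*d + s <= -37)) || (9*d + 3*s > -41 && 6*d + 2*s <= -4))
Before assert s + 4 < 6 || s + 7 == d - 1: (s < 2 || s == d - 8) && (9*d + 3*s == -5 <==> ((!(3*d + s <= -37)) || (9*d + 3*s > -41 && 6*d + 2*s <= -4)))
The weakest precondition is (s < 2 || s == d - 8) && (9*d + 3*s == -5 <==> ((!(3*d + s <= -37)) || (9*d + 3*s > -41 && 6*d + 2*s <= -4))).
Check whether (s < 2 || s == -12) && (3*s == 31 <==> ((!(s <= -25)) || (3*s > -5 && 2*s <= 20))) && d == 4 implies it.
Countermodel: at the initial state d = 4, s = -25, the precondition holds but the weakest precondition fails.
Answer: invalid


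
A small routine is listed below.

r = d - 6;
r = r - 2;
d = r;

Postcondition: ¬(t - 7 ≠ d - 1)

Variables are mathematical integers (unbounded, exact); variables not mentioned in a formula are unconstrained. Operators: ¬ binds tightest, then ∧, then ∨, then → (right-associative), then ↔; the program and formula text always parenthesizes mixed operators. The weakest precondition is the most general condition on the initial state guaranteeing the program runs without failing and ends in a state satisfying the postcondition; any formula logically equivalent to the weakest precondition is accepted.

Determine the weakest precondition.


Working backward. After the program, the postcondition ¬(t - 7 ≠ d - 1) must hold; in canonical form it is ¬(t ≠ d + 6).
Before d := r: ¬(t ≠ r + 6)
Before r := r - 2: ¬(t ≠ r + 4)
Before r := d - 6: ¬(t ≠ d - 2)
Answer: WP = ¬(t ≠ d - 2)


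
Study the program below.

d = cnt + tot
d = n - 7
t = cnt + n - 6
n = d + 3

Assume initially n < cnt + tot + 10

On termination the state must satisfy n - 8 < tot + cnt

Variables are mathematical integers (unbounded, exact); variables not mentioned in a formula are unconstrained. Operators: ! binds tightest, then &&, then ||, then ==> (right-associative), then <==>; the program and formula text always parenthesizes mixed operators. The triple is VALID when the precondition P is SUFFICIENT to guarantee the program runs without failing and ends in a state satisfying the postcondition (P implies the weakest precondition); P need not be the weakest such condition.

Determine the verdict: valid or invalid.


Working backward. After the program, the postcondition n - 8 < tot + cnt must hold; in canonical form it is n < cnt + tot + 8.
Before n := d + 3: d < cnt + tot + 5
Before t := cnt + n - 6: d < cnt + tot + 5
Before d := n - 7: n < cnt + tot + 12
Before d := cnt + tot: n < cnt + tot + 12
The weakest precondition is n < cnt + tot + 12.
Check whether n < cnt + tot + 10 implies it.
Every state satisfying the precondition satisfies the weakest precondition: the implication holds.
Answer: valid


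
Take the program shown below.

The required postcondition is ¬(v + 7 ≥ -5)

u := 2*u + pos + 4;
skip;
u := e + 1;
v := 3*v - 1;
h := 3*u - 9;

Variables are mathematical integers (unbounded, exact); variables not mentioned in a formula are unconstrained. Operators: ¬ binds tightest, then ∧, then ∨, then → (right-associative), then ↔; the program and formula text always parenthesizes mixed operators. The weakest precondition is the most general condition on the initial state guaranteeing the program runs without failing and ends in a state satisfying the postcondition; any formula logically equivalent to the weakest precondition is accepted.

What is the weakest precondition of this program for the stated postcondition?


Working backward. After the program, the postcondition ¬(v + 7 ≥ -5) must hold; in canonical form it is ¬(v ≥ -12).
Before h := 3*u - 9: ¬(v ≥ -12)
Before v := 3*v - 1: ¬(3*v ≥ -11)
Before u := e + 1: ¬(3*v ≥ -11)
Before skip: ¬(3*v ≥ -11)
Before u := 2*u + pos + 4: ¬(3*v ≥ -11)
Answer: WP = ¬(3*v ≥ -11)


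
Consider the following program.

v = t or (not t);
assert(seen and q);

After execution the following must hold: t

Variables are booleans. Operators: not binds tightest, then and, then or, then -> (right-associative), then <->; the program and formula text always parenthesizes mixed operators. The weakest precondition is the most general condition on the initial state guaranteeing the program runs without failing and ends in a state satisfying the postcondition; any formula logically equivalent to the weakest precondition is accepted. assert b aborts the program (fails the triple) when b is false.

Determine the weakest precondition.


Working backward. After the program, t must hold.
Before assert seen and q: seen and q and t
Before v := t or (not t): seen and q and t
Answer: WP = seen and q and t


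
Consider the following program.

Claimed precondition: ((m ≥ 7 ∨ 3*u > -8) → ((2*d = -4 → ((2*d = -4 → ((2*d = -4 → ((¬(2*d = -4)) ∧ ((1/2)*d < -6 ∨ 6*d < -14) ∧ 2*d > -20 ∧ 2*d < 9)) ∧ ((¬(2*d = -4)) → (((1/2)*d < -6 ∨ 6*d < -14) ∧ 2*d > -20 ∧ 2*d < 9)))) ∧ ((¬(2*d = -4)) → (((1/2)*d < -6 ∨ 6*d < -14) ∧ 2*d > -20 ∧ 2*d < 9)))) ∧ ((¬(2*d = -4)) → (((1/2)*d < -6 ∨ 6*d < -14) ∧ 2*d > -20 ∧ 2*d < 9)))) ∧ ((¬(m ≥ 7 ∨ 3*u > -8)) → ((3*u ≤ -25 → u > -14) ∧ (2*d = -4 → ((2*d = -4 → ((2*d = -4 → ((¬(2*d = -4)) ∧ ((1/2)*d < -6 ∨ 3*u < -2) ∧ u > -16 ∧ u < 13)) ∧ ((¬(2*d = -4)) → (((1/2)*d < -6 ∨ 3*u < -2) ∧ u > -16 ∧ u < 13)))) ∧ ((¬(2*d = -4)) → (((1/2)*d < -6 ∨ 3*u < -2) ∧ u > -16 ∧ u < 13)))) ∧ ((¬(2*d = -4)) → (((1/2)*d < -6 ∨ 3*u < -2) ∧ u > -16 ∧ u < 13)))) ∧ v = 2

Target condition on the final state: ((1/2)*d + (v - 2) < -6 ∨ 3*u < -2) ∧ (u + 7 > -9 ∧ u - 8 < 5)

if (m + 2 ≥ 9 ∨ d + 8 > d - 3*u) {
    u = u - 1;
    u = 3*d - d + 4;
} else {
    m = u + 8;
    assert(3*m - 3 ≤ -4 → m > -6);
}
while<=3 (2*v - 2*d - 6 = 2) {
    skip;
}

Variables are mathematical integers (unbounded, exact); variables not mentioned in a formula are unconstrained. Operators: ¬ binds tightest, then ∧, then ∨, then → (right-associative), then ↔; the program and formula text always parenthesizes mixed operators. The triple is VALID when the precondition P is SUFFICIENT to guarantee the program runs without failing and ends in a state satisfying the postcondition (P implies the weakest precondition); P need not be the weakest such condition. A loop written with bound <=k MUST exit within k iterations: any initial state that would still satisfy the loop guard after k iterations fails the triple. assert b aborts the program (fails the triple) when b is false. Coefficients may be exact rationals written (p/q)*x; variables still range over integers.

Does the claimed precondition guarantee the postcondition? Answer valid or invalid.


Working backward. After the program, the postcondition ((1/2)*d + (v - 2) < -6 ∨ 3*u < -2) ∧ (u + 7 > -9 ∧ u - 8 < 5) must hold; in canonical form it is ((1/2)*d + v < -4 ∨ 3*u < -2) ∧ u > -16 ∧ u < 13.
Before the loop (bound <=3), unroll the exhaustion recursion (WP_0 = exit-now case; WP_j = one more guarded iteration, up to j = 3):
  WP_0: (¬(2*v = 2*d + 8)) ∧ ((1/2)*d + v < -4 ∨ 3*u < -2) ∧ u > -16 ∧ u < 13
  WP_1: (2*v = 2*d + 8 → ((¬(2*v = 2*d + 8)) ∧ ((1/2)*d + v < -4 ∨ 3*u < -2) ∧ u > -16 ∧ u < 13)) ∧ ((¬(2*v = 2*d + 8)) → (((1/2)*d + v < -4 ∨ 3*u < -2) ∧ u > -16 ∧ u < 13))
  WP_2: (2*v = 2*d + 8 → ((2*v = 2*d + 8 → ((¬(2*v = 2*d + 8)) ∧ ((1/2)*d + v < -4 ∨ 3*u < -2) ∧ u > -16 ∧ u < 13)) ∧ ((¬(2*v = 2*d + 8)) → (((1/2)*d + v < -4 ∨ 3*u < -2) ∧ u > -16 ∧ u < 13)))) ∧ ((¬(2*v = 2*d + 8)) → (((1/2)*d + v < -4 ∨ 3*u < -2) ∧ u > -16 ∧ u < 13))
  WP_3: (2*v = 2*d + 8 → ((2*v = 2*d + 8 → ((2*v = 2*d + 8 → ((¬(2*v = 2*d + 8)) ∧ ((1/2)*d + v < -4 ∨ 3*u < -2) ∧ u > -16 ∧ u < 13)) ∧ ((¬(2*v = 2*d + 8)) → (((1/2)*d + v < -4 ∨ 3*u < -2) ∧ u > -16 ∧ u < 13)))) ∧ ((¬(2*v = 2*d + 8)) → (((1/2)*d + v < -4 ∨ 3*u < -2) ∧ u > -16 ∧ u < 13)))) ∧ ((¬(2*v = 2*d + 8)) → (((1/2)*d + v < -4 ∨ 3*u < -2) ∧ u > -16 ∧ u < 13))
So before the loop: (2*v = 2*d + 8 → ((2*v = 2*d + 8 → ((2*v = 2*d + 8 → ((¬(2*v = 2*d + 8)) ∧ ((1/2)*d + v < -4 ∨ 3*u < -2) ∧ u > -16 ∧ u < 13)) ∧ ((¬(2*v = 2*d + 8)) → (((1/2)*d + v < -4 ∨ 3*u < -2) ∧ u > -16 ∧ u < 13)))) ∧ ((¬(2*v = 2*d + 8)) → (((1/2)*d + v < -4 ∨ 3*u < -2) ∧ u > -16 ∧ u < 13)))) ∧ ((¬(2*v = 2*d + 8)) → (((1/2)*d + v < -4 ∨ 3*u < -2) ∧ u > -16 ∧ u < 13))
Then branch requires (2*v = 2*d + 8 → ((2*v = 2*d + 8 → ((2*v = 2*d + 8 → ((¬(2*v = 2*d + 8)) ∧ ((1/2)*d + v < -4 ∨ 6*d < -14) ∧ 2*d > -20 ∧ 2*d < 9)) ∧ ((¬(2*v = 2*d + 8)) → (((1/2)*d + v < -4 ∨ 6*d < -14) ∧ 2*d > -20 ∧ 2*d < 9)))) ∧ ((¬(2*v = 2*d + 8)) → (((1/2)*d + v < -4 ∨ 6*d < -14) ∧ 2*d > -20 ∧ 2*d < 9)))) ∧ ((¬(2*v = 2*d + 8)) → (((1/2)*d + v < -4 ∨ 6*d < -14) ∧ 2*d > -20 ∧ 2*d < 9)); else branch requires (3*u ≤ -25 → u > -14) ∧ (2*v = 2*d + 8 → ((2*v = 2*d + 8 → ((2*v = 2*d + 8 → ((¬(2*v = 2*d + 8)) ∧ ((1/2)*d + v < -4 ∨ 3*u < -2) ∧ u > -16 ∧ u < 13)) ∧ ((¬(2*v = 2*d + 8)) → (((1/2)*d + v < -4 ∨ 3*u < -2) ∧ u > -16 ∧ u < 13)))) ∧ ((¬(2*v = 2*d + 8)) → (((1/2)*d + v < -4 ∨ 3*u < -2) ∧ u > -16 ∧ u < 13)))) ∧ ((¬(2*v = 2*d + 8)) → (((1/2)*d + v < -4 ∨ 3*u < -2) ∧ u > -16 ∧ u < 13)).
Before the if: ((m ≥ 7 ∨ 3*u > -8) → ((2*v = 2*d + 8 → ((2*v = 2*d + 8 → ((2*v = 2*d + 8 → ((¬(2*v = 2*d + 8)) ∧ ((1/2)*d + v < -4 ∨ 6*d < -14) ∧ 2*d > -20 ∧ 2*d < 9)) ∧ ((¬(2*v = 2*d + 8)) → (((1/2)*d + v < -4 ∨ 6*d < -14) ∧ 2*d > -20 ∧ 2*d < 9)))) ∧ ((¬(2*v = 2*d + 8)) → (((1/2)*d + v < -4 ∨ 6*d < -14) ∧ 2*d > -20 ∧ 2*d < 9)))) ∧ ((¬(2*v = 2*d + 8)) → (((1/2)*d + v < -4 ∨ 6*d < -14) ∧ 2*d > -20 ∧ 2*d < 9)))) ∧ ((¬(m ≥ 7 ∨ 3*u > -8)) → ((3*u ≤ -25 → u > -14) ∧ (2*v = 2*d + 8 → ((2*v = 2*d + 8 → ((2*v = 2*d + 8 → ((¬(2*v = 2*d + 8)) ∧ ((1/2)*d + v < -4 ∨ 3*u < -2) ∧ u > -16 ∧ u < 13)) ∧ ((¬(2*v = 2*d + 8)) → (((1/2)*d + v < -4 ∨ 3*u < -2) ∧ u > -16 ∧ u < 13)))) ∧ ((¬(2*v = 2*d + 8)) → (((1/2)*d + v < -4 ∨ 3*u < -2) ∧ u > -16 ∧ u < 13)))) ∧ ((¬(2*v = 2*d + 8)) → (((1/2)*d + v < -4 ∨ 3*u < -2) ∧ u > -16 ∧ u < 13))))
The weakest precondition is ((m ≥ 7 ∨ 3*u > -8) → ((2*v = 2*d + 8 → ((2*v = 2*d + 8 → ((2*v = 2*d + 8 → ((¬(2*v = 2*d + 8)) ∧ ((1/2)*d + v < -4 ∨ 6*d < -14) ∧ 2*d > -20 ∧ 2*d < 9)) ∧ ((¬(2*v = 2*d + 8)) → (((1/2)*d + v < -4 ∨ 6*d < -14) ∧ 2*d > -20 ∧ 2*d < 9)))) ∧ ((¬(2*v = 2*d + 8)) → (((1/2)*d + v < -4 ∨ 6*d < -14) ∧ 2*d > -20 ∧ 2*d < 9)))) ∧ ((¬(2*v = 2*d + 8)) → (((1/2)*d + v < -4 ∨ 6*d < -14) ∧ 2*d > -20 ∧ 2*d < 9)))) ∧ ((¬(m ≥ 7 ∨ 3*u > -8)) → ((3*u ≤ -25 → u > -14) ∧ (2*v = 2*d + 8 → ((2*v = 2*d + 8 → ((2*v = 2*d + 8 → ((¬(2*v = 2*d + 8)) ∧ ((1/2)*d + v < -4 ∨ 3*u < -2) ∧ u > -16 ∧ u < 13)) ∧ ((¬(2*v = 2*d + 8)) → (((1/2)*d + v < -4 ∨ 3*u < -2) ∧ u > -16 ∧ u < 13)))) ∧ ((¬(2*v = 2*d + 8)) → (((1/2)*d + v < -4 ∨ 3*u < -2) ∧ u > -16 ∧ u < 13)))) ∧ ((¬(2*v = 2*d + 8)) → (((1/2)*d + v < -4 ∨ 3*u < -2) ∧ u > -16 ∧ u < 13)))).
Check whether ((m ≥ 7 ∨ 3*u > -8) → ((2*d = -4 → ((2*d = -4 → ((2*d = -4 → ((¬(2*d = -4)) ∧ ((1/2)*d < -6 ∨ 6*d < -14) ∧ 2*d > -20 ∧ 2*d < 9)) ∧ ((¬(2*d = -4)) → (((1/2)*d < -6 ∨ 6*d < -14) ∧ 2*d > -20 ∧ 2*d < 9)))) ∧ ((¬(2*d = -4)) → (((1/2)*d < -6 ∨ 6*d < -14) ∧ 2*d > -20 ∧ 2*d < 9)))) ∧ ((¬(2*d = -4)) → (((1/2)*d < -6 ∨ 6*d < -14) ∧ 2*d > -20 ∧ 2*d < 9)))) ∧ ((¬(m ≥ 7 ∨ 3*u > -8)) → ((3*u ≤ -25 → u > -14) ∧ (2*d = -4 → ((2*d = -4 → ((2*d = -4 → ((¬(2*d = -4)) ∧ ((1/2)*d < -6 ∨ 3*u < -2) ∧ u > -16 ∧ u < 13)) ∧ ((¬(2*d = -4)) → (((1/2)*d < -6 ∨ 3*u < -2) ∧ u > -16 ∧ u < 13)))) ∧ ((¬(2*d = -4)) → (((1/2)*d < -6 ∨ 3*u < -2) ∧ u > -16 ∧ u < 13)))) ∧ ((¬(2*d = -4)) → (((1/2)*d < -6 ∨ 3*u < -2) ∧ u > -16 ∧ u < 13)))) ∧ v = 2 implies it.
Every state satisfying the precondition satisfies the weakest precondition: the implication holds.
Answer: valid


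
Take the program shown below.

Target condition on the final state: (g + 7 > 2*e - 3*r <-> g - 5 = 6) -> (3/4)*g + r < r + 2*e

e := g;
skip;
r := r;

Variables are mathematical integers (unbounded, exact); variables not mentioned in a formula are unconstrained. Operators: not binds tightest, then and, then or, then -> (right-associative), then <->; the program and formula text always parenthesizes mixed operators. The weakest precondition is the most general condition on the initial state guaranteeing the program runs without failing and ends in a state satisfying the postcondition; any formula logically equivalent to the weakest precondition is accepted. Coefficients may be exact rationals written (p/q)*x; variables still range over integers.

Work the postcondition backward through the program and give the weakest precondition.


Working backward. After the program, the postcondition (g + 7 > 2*e - 3*r <-> g - 5 = 6) -> (3/4)*g + r < r + 2*e must hold; in canonical form it is (g + 3*r > 2*e - 7 <-> g = 11) -> (3/4)*g < 2*e.
Before r := r: (g + 3*r > 2*e - 7 <-> g = 11) -> (3/4)*g < 2*e
Before skip: (g + 3*r > 2*e - 7 <-> g = 11) -> (3/4)*g < 2*e
Before e := g: (3*r > g - 7 <-> g = 11) -> (5/4)*g > 0
Answer: WP = (3*r > g - 7 <-> g = 11) -> (5/4)*g > 0


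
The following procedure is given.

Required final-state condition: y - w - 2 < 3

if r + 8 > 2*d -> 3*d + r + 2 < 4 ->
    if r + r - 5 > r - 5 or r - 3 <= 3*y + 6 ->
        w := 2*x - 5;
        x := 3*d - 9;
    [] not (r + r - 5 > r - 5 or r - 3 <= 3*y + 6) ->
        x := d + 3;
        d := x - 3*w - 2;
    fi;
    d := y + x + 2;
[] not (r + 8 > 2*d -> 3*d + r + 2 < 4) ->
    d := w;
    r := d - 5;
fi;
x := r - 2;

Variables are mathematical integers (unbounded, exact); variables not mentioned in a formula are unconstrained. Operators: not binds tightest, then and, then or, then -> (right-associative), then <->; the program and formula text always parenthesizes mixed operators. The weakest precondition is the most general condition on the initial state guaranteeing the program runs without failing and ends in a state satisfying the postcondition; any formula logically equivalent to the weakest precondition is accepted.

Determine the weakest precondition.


Working backward. After the program, the postcondition y - w - 2 < 3 must hold; in canonical form it is y < w + 5.
Before x := r - 2: y < w + 5
Then branch requires ((r > 0 or r <= 3*y + 9) -> y < 2*x) and ((not (r > 0 or r <= 3*y + 9)) -> y < w + 5); else branch requires y < w + 5.
Before the if: ((r > 2*d - 8 -> 3*d + r < 2) -> (((r > 0 or r <= 3*y + 9) -> y < 2*x) and ((not (r > 0 or r <= 3*y + 9)) -> y < w + 5))) and ((not (r > 2*d - 8 -> 3*d + r < 2)) -> y < w + 5)
Answer: WP = ((r > 2*d - 8 -> 3*d + r < 2) -> (((r > 0 or r <= 3*y + 9) -> y < 2*x) and ((not (r > 0 or r <= 3*y + 9)) -> y < w + 5))) and ((not (r > 2*d - 8 -> 3*d + r < 2)) -> y < w + 5)


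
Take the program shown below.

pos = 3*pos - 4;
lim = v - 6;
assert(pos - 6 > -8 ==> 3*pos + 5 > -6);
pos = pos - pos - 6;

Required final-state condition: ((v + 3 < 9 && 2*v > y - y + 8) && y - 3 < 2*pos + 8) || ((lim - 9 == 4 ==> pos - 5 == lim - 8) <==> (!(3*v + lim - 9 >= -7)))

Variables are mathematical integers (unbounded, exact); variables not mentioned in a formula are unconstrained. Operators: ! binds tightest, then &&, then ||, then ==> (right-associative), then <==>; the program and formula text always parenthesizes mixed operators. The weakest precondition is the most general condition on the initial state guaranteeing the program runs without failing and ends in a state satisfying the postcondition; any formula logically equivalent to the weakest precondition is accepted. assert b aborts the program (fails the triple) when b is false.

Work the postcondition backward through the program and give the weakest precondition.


Working backward. After the program, the postcondition ((v + 3 < 9 && 2*v > y - y + 8) && y - 3 < 2*pos + 8) || ((lim - 9 == 4 ==> pos - 5 == lim - 8) <==> (!(3*v + lim - 9 >= -7))) must hold; in canonical form it is (v < 6 && 2*v > 8 && y < 2*pos + 11) || ((lim == 13 ==> pos == lim - 3) <==> (!(lim + 3*v >= 2))).
Before pos := pos - pos - 6: (v < 6 && 2*v > 8 && y < -1) || ((lim == 13 ==> lim == -3) <==> (!(lim + 3*v >= 2)))
Before assert pos - 6 > -8 ==> 3*pos + 5 > -6: (pos > -2 ==> 3*pos > -11) && ((v < 6 && 2*v > 8 && y < -1) || ((lim == 13 ==> lim == -3) <==> (!(lim + 3*v >= 2))))
Before lim := v - 6: (pos > -2 ==> 3*pos > -11) && ((v < 6 && 2*v > 8 && y < -1) || ((v == 19 ==> v == 3) <==> (!(4*v >= 8))))
Before pos := 3*pos - 4: (3*pos > 2 ==> 9*pos > 1) && ((v < 6 && 2*v > 8 && y < -1) || ((v == 19 ==> v == 3) <==> (!(4*v >= 8))))
Answer: WP = (3*pos > 2 ==> 9*pos > 1) && ((v < 6 && 2*v > 8 && y < -1) || ((v == 19 ==> v == 3) <==> (!(4*v >= 8))))


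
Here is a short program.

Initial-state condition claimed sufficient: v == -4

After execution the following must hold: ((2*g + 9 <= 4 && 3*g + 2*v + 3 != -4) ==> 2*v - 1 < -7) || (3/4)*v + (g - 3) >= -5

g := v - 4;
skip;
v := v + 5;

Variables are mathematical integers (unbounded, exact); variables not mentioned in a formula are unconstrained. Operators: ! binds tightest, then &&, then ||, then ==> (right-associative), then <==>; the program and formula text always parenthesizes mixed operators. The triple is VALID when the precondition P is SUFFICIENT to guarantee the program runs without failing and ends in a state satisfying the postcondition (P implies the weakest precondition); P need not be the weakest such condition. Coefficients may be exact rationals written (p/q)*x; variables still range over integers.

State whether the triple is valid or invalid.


Working backward. After the program, the postcondition ((2*g + 9 <= 4 && 3*g + 2*v + 3 != -4) ==> 2*v - 1 < -7) || (3/4)*v + (g - 3) >= -5 must hold; in canonical form it is ((2*g <= -5 && 3*g + 2*v != -7) ==> 2*v < -6) || g + (3/4)*v >= -2.
Before v := v + 5: ((2*g <= -5 && 3*g + 2*v != -17) ==> 2*v < -16) || g + (3/4)*v >= -23/4
Before skip: ((2*g <= -5 && 3*g + 2*v != -17) ==> 2*v < -16) || g + (3/4)*v >= -23/4
Before g := v - 4: ((2*v <= 3 && 5*v != -5) ==> 2*v < -16) || (7/4)*v >= -7/4
The weakest precondition is ((2*v <= 3 && 5*v != -5) ==> 2*v < -16) || (7/4)*v >= -7/4.
Check whether v == -4 implies it.
Countermodel: at the initial state v = -4, the precondition holds but the weakest precondition fails.
Answer: invalid


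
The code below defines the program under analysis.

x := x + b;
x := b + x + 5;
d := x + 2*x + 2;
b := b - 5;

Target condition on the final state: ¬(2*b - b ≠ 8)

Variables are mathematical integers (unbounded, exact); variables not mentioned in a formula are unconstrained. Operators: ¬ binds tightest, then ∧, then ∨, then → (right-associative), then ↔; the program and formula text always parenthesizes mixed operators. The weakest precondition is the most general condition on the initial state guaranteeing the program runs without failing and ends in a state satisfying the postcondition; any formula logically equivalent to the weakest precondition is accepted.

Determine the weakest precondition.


Working backward. After the program, the postcondition ¬(2*b - b ≠ 8) must hold; in canonical form it is ¬(b ≠ 8).
Before b := b - 5: ¬(b ≠ 13)
Before d := x + 2*x + 2: ¬(b ≠ 13)
Before x := b + x + 5: ¬(b ≠ 13)
Before x := x + b: ¬(b ≠ 13)
Answer: WP = ¬(b ≠ 13)


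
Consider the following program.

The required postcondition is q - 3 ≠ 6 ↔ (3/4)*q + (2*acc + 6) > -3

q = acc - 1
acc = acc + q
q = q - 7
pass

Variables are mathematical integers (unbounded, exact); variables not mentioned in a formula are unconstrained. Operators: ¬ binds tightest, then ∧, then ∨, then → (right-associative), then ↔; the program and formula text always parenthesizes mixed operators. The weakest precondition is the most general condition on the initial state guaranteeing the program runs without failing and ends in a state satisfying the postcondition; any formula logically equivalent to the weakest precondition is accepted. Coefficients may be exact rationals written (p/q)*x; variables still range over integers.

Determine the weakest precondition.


Working backward. After the program, the postcondition q - 3 ≠ 6 ↔ (3/4)*q + (2*acc + 6) > -3 must hold; in canonical form it is q ≠ 9 ↔ 2*acc + (3/4)*q > -9.
Before skip: q ≠ 9 ↔ 2*acc + (3/4)*q > -9
Before q := q - 7: q ≠ 16 ↔ 2*acc + (3/4)*q > -15/4
Before acc := acc + q: q ≠ 16 ↔ 2*acc + (11/4)*q > -15/4
Before q := acc - 1: acc ≠ 17 ↔ (19/4)*acc > -1
Answer: WP = acc ≠ 17 ↔ (19/4)*acc > -1


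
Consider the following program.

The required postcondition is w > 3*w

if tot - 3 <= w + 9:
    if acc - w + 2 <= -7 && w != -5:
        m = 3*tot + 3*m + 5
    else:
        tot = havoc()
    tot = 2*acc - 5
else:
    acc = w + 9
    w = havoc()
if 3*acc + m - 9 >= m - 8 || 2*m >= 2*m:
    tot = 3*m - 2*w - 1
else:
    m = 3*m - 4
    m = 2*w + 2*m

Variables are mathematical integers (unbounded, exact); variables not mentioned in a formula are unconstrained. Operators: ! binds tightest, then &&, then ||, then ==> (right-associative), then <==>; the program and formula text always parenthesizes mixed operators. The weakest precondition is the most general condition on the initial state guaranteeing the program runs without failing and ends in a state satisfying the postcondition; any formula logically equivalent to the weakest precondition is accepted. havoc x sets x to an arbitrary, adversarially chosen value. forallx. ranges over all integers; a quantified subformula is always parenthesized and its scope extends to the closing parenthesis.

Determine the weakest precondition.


Working backward. After the program, the postcondition w > 3*w must hold; in canonical form it is 2*w < 0.
Then branch requires 2*w < 0; else branch requires 2*w < 0.
Before the if: 2*w < 0
Then branch requires ((acc <= w - 9 && w != -5) ==> 2*w < 0) && ((!(acc <= w - 9 && w != -5)) ==> 2*w < 0); else branch requires forall w_1. 2*w_1 < 0.
Before the if: (tot <= w + 12 ==> (((acc <= w - 9 && w != -5) ==> 2*w < 0) && ((!(acc <= w - 9 && w != -5)) ==> 2*w < 0))) && ((!(tot <= w + 12)) ==> (forall w_1. 2*w_1 < 0))
Answer: WP = (tot <= w + 12 ==> (((acc <= w - 9 && w != -5) ==> 2*w < 0) && ((!(acc <= w - 9 && w != -5)) ==> 2*w < 0))) && ((!(tot <= w + 12)) ==> (forall w_1. 2*w_1 < 0))


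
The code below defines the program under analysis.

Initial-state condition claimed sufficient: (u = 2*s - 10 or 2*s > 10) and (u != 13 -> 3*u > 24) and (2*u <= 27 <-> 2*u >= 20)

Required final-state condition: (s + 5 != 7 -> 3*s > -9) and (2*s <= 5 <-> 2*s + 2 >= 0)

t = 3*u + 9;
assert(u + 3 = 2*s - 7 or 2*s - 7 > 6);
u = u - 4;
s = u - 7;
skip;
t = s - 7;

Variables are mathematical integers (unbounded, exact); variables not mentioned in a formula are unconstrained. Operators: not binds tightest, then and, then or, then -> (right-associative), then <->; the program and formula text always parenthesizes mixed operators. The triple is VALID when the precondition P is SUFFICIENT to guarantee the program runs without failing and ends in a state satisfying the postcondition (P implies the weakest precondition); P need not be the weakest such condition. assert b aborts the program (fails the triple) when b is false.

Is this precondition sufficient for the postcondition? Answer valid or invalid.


Working backward. After the program, the postcondition (s + 5 != 7 -> 3*s > -9) and (2*s <= 5 <-> 2*s + 2 >= 0) must hold; in canonical form it is (s != 2 -> 3*s > -9) and (2*s <= 5 <-> 2*s >= -2).
Before t := s - 7: (s != 2 -> 3*s > -9) and (2*s <= 5 <-> 2*s >= -2)
Before skip: (s != 2 -> 3*s > -9) and (2*s <= 5 <-> 2*s >= -2)
Before s := u - 7: (u != 9 -> 3*u > 12) and (2*u <= 19 <-> 2*u >= 12)
Before u := u - 4: (u != 13 -> 3*u > 24) and (2*u <= 27 <-> 2*u >= 20)
Before assert u + 3 = 2*s - 7 or 2*s - 7 > 6: (u = 2*s - 10 or 2*s > 13) and (u != 13 -> 3*u > 24) and (2*u <= 27 <-> 2*u >= 20)
Before t := 3*u + 9: (u = 2*s - 10 or 2*s > 13) and (u != 13 -> 3*u > 24) and (2*u <= 27 <-> 2*u >= 20)
The weakest precondition is (u = 2*s - 10 or 2*s > 13) and (u != 13 -> 3*u > 24) and (2*u <= 27 <-> 2*u >= 20).
Check whether (u = 2*s - 10 or 2*s > 10) and (u != 13 -> 3*u > 24) and (2*u <= 27 <-> 2*u >= 20) implies it.
Countermodel: at the initial state s = 6, u = 13, the precondition holds but the weakest precondition fails.
Answer: invalid


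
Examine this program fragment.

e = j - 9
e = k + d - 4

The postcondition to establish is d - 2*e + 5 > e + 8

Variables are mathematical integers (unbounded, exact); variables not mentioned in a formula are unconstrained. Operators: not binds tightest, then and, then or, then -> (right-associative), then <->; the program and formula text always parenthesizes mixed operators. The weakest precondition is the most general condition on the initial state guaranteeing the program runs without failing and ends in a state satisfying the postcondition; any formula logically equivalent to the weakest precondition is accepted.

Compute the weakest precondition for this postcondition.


Working backward. After the program, the postcondition d - 2*e + 5 > e + 8 must hold; in canonical form it is d > 3*e + 3.
Before e := k + d - 4: 2*d + 3*k < 9
Before e := j - 9: 2*d + 3*k < 9
Answer: WP = 2*d + 3*k < 9


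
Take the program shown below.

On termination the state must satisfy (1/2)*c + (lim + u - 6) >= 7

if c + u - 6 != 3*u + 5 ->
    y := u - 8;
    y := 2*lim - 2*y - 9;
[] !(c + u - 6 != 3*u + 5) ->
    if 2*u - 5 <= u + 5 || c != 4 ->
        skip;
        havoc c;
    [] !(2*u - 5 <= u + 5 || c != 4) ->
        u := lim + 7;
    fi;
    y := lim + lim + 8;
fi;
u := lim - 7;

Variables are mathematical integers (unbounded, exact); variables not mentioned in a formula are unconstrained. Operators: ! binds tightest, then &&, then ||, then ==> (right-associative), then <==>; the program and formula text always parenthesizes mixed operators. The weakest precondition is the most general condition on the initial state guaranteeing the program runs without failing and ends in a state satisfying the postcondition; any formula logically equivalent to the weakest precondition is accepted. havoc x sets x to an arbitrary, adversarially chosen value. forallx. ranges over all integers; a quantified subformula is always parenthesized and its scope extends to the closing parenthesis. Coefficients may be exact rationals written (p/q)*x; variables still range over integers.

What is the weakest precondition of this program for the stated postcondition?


Working backward. After the program, the postcondition (1/2)*c + (lim + u - 6) >= 7 must hold; in canonical form it is (1/2)*c + lim + u >= 13.
Before u := lim - 7: (1/2)*c + 2*lim >= 20
Then branch requires (1/2)*c + 2*lim >= 20; else branch requires ((u <= 10 || c != 4) ==> (forall c_1. (1/2)*c_1 + 2*lim >= 20)) && ((!(u <= 10 || c != 4)) ==> (1/2)*c + 2*lim >= 20).
Before the if: (c != 2*u + 11 ==> (1/2)*c + 2*lim >= 20) && ((!(c != 2*u + 11)) ==> (((u <= 10 || c != 4) ==> (forall c_1. (1/2)*c_1 + 2*lim >= 20)) && ((!(u <= 10 || c != 4)) ==> (1/2)*c + 2*lim >= 20)))
Answer: WP = (c != 2*u + 11 ==> (1/2)*c + 2*lim >= 20) && ((!(c != 2*u + 11)) ==> (((u <= 10 || c != 4) ==> (forall c_1. (1/2)*c_1 + 2*lim >= 20)) && ((!(u <= 10 || c != 4)) ==> (1/2)*c + 2*lim >= 20)))


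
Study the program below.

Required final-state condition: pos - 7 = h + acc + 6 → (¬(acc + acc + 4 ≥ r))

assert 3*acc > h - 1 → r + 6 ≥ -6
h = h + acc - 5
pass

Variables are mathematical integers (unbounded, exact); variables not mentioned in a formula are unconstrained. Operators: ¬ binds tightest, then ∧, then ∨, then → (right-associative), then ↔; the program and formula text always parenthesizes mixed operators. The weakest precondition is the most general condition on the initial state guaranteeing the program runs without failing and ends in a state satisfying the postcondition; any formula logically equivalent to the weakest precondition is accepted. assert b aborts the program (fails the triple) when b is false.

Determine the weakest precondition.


Working backward. After the program, the postcondition pos - 7 = h + acc + 6 → (¬(acc + acc + 4 ≥ r)) must hold; in canonical form it is pos = acc + h + 13 → (¬(2*acc ≥ r - 4)).
Before skip: pos = acc + h + 13 → (¬(2*acc ≥ r - 4))
Before h := h + acc - 5: pos = 2*acc + h + 8 → (¬(2*acc ≥ r - 4))
Before assert 3*acc > h - 1 → r + 6 ≥ -6: (3*acc > h - 1 → r ≥ -12) ∧ (pos = 2*acc + h + 8 → (¬(2*acc ≥ r - 4)))
Answer: WP = (3*acc > h - 1 → r ≥ -12) ∧ (pos = 2*acc + h + 8 → (¬(2*acc ≥ r - 4)))


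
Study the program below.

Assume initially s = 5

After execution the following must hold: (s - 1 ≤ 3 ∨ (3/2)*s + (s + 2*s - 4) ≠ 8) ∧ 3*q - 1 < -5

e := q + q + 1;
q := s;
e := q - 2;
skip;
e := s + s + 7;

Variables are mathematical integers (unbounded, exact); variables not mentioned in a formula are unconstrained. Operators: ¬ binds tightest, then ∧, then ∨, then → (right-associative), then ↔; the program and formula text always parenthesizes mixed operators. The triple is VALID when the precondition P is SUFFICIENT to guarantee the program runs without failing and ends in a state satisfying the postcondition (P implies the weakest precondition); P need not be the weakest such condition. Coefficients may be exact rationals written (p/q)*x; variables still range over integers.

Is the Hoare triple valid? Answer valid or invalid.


Working backward. After the program, the postcondition (s - 1 ≤ 3 ∨ (3/2)*s + (s + 2*s - 4) ≠ 8) ∧ 3*q - 1 < -5 must hold; in canonical form it is (s ≤ 4 ∨ (9/2)*s ≠ 12) ∧ 3*q < -4.
Before e := s + s + 7: (s ≤ 4 ∨ (9/2)*s ≠ 12) ∧ 3*q < -4
Before skip: (s ≤ 4 ∨ (9/2)*s ≠ 12) ∧ 3*q < -4
Before e := q - 2: (s ≤ 4 ∨ (9/2)*s ≠ 12) ∧ 3*q < -4
Before q := s: (s ≤ 4 ∨ (9/2)*s ≠ 12) ∧ 3*s < -4
Before e := q + q + 1: (s ≤ 4 ∨ (9/2)*s ≠ 12) ∧ 3*s < -4
The weakest precondition is (s ≤ 4 ∨ (9/2)*s ≠ 12) ∧ 3*s < -4.
Check whether s = 5 implies it.
Countermodel: at the initial state s = 5, the precondition holds but the weakest precondition fails.
Answer: invalid
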